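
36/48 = 3/4 = 0.75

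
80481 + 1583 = 82064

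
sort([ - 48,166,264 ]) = [ - 48,  166, 264 ] 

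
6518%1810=1088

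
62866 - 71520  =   - 8654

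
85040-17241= 67799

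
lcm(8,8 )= 8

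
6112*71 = 433952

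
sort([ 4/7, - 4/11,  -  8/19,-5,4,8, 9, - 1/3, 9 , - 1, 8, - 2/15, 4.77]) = [ - 5, - 1,-8/19 , - 4/11, - 1/3,-2/15, 4/7  ,  4 , 4.77, 8, 8,9, 9] 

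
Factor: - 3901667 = -7^1*11^1*50671^1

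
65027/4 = 16256 + 3/4  =  16256.75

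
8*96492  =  771936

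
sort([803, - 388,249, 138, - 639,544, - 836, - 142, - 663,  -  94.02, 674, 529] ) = [ - 836,-663, - 639, - 388, - 142, - 94.02, 138 , 249, 529, 544,674, 803] 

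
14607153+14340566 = 28947719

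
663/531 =221/177 = 1.25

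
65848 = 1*65848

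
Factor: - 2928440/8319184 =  - 366055/1039898 = - 2^(- 1 )*5^1*179^1  *409^1*463^( - 1) * 1123^(-1) 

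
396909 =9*44101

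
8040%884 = 84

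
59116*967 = 57165172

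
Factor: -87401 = -71^1*1231^1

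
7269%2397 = 78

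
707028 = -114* (-6202 ) 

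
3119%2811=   308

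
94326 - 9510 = 84816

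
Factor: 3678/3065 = 2^1*3^1*5^( - 1) = 6/5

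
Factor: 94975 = 5^2*29^1 * 131^1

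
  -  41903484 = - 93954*446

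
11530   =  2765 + 8765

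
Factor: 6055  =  5^1 *7^1 * 173^1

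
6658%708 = 286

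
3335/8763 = 145/381 = 0.38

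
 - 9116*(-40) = 364640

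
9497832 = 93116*102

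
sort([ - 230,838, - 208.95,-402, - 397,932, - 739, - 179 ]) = [ - 739,-402,-397, - 230 ,-208.95  , - 179,838,932 ]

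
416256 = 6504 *64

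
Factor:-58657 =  - 58657^1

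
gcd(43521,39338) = 89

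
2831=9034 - 6203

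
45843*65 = 2979795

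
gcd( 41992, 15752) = 8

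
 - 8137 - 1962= - 10099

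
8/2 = 4= 4.00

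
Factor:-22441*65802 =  - 2^1 * 3^1 * 11^1*997^1*22441^1 =- 1476662682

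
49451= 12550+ 36901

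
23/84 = 23/84 = 0.27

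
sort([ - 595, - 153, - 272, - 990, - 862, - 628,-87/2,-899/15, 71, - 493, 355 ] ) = [ -990, - 862,-628 ,-595, - 493, - 272, - 153 , - 899/15, - 87/2 , 71,355 ]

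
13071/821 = 13071/821= 15.92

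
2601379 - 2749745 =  - 148366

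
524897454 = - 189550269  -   - 714447723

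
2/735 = 2/735 = 0.00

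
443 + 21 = 464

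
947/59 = 947/59 = 16.05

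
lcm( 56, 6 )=168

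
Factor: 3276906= 2^1*3^1*546151^1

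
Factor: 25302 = 2^1*3^1*4217^1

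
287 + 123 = 410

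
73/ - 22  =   -4+15/22 = - 3.32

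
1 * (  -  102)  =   - 102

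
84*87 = 7308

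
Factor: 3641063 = 151^1*24113^1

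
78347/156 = 78347/156 = 502.22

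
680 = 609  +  71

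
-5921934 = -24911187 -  - 18989253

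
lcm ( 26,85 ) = 2210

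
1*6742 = 6742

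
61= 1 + 60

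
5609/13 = 5609/13 = 431.46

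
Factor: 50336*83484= 2^7*3^3*11^2*13^1*773^1=4202250624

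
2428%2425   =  3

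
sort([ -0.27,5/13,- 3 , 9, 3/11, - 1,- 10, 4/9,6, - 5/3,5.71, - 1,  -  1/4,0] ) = [-10, - 3 ,-5/3, - 1, - 1, - 0.27, - 1/4,0, 3/11,5/13,4/9,5.71,6,9]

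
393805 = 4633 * 85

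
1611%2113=1611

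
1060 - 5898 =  - 4838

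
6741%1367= 1273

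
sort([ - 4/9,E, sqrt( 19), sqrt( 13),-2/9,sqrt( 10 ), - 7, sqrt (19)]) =[ - 7, - 4/9, - 2/9, E, sqrt(10), sqrt(13) , sqrt(19), sqrt (19 )] 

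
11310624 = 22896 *494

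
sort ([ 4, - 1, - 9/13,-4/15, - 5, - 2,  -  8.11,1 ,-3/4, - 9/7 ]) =[ - 8.11 , - 5, - 2, - 9/7, - 1, - 3/4, - 9/13, - 4/15,  1,4 ]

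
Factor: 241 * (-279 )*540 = -2^2 * 3^5*5^1 * 31^1*241^1 = - 36309060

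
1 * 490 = 490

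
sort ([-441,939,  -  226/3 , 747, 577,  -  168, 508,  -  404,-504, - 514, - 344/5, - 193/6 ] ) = [  -  514,-504, - 441, - 404,-168,  -  226/3, - 344/5, - 193/6, 508, 577, 747,939]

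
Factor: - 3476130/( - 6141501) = 2^1*3^( - 3 )*5^1*7^1*16553^1*75821^ ( - 1 ) = 1158710/2047167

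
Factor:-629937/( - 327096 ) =2^( - 3)*3^2*59^( - 1)*101^1 = 909/472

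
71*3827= 271717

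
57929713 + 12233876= 70163589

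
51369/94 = 546 + 45/94  =  546.48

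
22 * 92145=2027190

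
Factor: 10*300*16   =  48000 = 2^7  *  3^1*5^3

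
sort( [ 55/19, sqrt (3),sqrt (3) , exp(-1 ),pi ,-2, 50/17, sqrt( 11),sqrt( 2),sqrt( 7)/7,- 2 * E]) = [-2 * E,-2 , exp(-1), sqrt ( 7)/7,sqrt( 2),  sqrt( 3),sqrt( 3 ),55/19,50/17, pi,sqrt( 11) ]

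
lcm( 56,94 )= 2632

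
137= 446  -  309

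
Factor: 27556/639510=13778/319755 = 2^1*3^ (  -  1)*5^(  -  1)*83^2*21317^( - 1)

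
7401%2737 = 1927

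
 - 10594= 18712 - 29306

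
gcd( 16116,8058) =8058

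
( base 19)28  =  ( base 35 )1b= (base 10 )46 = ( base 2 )101110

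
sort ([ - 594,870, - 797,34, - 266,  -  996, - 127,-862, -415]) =[ - 996, - 862 , - 797, - 594, - 415, - 266,  -  127,34, 870]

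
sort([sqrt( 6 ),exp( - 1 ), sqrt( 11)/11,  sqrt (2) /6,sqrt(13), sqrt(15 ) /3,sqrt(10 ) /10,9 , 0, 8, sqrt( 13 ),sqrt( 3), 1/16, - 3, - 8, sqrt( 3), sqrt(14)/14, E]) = [  -  8, - 3, 0, 1/16, sqrt( 2)/6 , sqrt( 14 )/14 , sqrt( 11)/11, sqrt( 10) /10,exp( - 1 ), sqrt( 15) /3, sqrt( 3 ), sqrt( 3 ),sqrt( 6),  E, sqrt( 13 ), sqrt( 13 ), 8, 9]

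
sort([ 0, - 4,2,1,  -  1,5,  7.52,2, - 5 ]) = [ - 5, - 4 , - 1 , 0,1,2, 2,5 , 7.52]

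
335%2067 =335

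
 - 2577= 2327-4904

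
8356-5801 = 2555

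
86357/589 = 86357/589 = 146.62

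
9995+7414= 17409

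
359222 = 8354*43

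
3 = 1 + 2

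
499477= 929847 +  - 430370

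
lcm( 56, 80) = 560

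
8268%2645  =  333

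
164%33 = 32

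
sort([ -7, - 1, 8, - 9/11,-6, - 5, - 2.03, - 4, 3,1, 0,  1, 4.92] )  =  [ - 7, - 6, - 5, - 4, - 2.03,  -  1, - 9/11,0, 1,  1, 3, 4.92, 8]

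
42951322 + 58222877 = 101174199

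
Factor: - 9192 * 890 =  - 2^4 * 3^1 * 5^1 * 89^1 * 383^1 = - 8180880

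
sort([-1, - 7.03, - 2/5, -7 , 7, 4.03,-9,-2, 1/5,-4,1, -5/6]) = [ - 9 ,-7.03 ,-7  , - 4, - 2, - 1,-5/6, - 2/5,1/5, 1 , 4.03,7 ]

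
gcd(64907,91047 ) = 1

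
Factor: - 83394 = -2^1 * 3^2  *41^1 * 113^1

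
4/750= 2/375 = 0.01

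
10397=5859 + 4538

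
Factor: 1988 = 2^2 * 7^1*71^1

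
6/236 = 3/118 = 0.03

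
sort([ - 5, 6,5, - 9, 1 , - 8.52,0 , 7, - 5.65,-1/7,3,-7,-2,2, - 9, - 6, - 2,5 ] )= [ - 9, - 9, - 8.52, - 7, - 6, - 5.65 ,-5, - 2,-2,-1/7,0,1, 2,3,5,5, 6,  7] 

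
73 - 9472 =- 9399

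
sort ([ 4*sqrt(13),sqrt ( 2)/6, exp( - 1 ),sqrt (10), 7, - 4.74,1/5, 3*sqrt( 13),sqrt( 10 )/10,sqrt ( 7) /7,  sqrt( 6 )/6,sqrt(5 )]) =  [-4.74,1/5,sqrt(2 ) /6,sqrt(10 )/10, exp( - 1 ),  sqrt( 7 ) /7, sqrt(6 )/6,sqrt( 5 ), sqrt( 10 ), 7 , 3*sqrt (13),4*sqrt( 13 )]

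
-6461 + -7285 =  - 13746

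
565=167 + 398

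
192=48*4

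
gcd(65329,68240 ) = 1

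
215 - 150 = 65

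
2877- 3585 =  - 708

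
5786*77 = 445522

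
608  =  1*608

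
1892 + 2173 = 4065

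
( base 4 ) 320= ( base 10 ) 56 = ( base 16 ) 38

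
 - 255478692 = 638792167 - 894270859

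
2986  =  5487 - 2501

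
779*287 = 223573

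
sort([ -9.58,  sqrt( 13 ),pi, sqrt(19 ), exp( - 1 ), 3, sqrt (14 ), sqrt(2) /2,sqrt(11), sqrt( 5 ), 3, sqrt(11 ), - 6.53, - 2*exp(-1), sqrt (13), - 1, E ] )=[ - 9.58, - 6.53, - 1, - 2*exp( - 1) , exp( - 1), sqrt(  2)/2, sqrt(  5), E, 3, 3, pi, sqrt( 11), sqrt(11 ),sqrt(  13 ), sqrt( 13),sqrt ( 14),sqrt( 19)]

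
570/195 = 38/13 = 2.92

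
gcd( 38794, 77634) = 2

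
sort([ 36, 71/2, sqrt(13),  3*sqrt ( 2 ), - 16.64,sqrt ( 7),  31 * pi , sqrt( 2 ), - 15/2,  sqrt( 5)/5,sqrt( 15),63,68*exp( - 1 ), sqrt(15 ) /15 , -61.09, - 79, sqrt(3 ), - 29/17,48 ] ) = [-79,  -  61.09, - 16.64, - 15/2, - 29/17  ,  sqrt ( 15 ) /15,sqrt(5)/5, sqrt(2),sqrt( 3), sqrt( 7 ),sqrt(13), sqrt(15), 3*sqrt(2),68*exp( - 1), 71/2, 36 , 48,63,  31*pi ] 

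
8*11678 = 93424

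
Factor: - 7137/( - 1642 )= 2^( - 1 )*3^2* 13^1*61^1 * 821^( - 1 )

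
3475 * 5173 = 17976175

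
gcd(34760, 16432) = 632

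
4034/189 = 4034/189 =21.34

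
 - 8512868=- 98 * 86866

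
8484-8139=345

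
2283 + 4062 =6345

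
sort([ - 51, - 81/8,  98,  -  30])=[ - 51,-30, - 81/8, 98 ]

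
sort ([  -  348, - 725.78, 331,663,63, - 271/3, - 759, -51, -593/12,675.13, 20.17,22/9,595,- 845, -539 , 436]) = [ - 845, - 759 ,-725.78,-539, - 348,-271/3, - 51,-593/12,22/9,  20.17,  63, 331,436,595,663,675.13] 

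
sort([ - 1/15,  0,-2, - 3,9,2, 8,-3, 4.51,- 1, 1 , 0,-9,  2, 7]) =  [ -9,- 3, - 3, - 2,-1, - 1/15,0,0, 1, 2, 2, 4.51,7,8,  9]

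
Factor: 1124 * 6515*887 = 6495376820 = 2^2*5^1*281^1* 887^1 * 1303^1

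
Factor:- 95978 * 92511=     -  2^1*3^2*19^1*37^1 *541^1*1297^1=- 8879020758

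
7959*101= 803859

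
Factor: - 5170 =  - 2^1 * 5^1*11^1*47^1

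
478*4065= 1943070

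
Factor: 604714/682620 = 2^( - 1 )*3^(  -  1)*5^( - 1) * 11^1*31^( - 1)*367^(- 1)*27487^1 = 302357/341310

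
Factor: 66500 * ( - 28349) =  - 1885208500 = - 2^2*5^3*7^1 * 19^1*28349^1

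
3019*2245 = 6777655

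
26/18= 1 + 4/9 = 1.44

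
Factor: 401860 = 2^2*5^1  *  71^1*283^1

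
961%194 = 185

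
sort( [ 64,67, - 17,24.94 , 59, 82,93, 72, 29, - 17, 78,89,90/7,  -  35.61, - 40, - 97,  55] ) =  [ - 97, - 40, - 35.61, - 17, - 17 , 90/7, 24.94 , 29 , 55 , 59, 64, 67, 72,  78  ,  82, 89,  93]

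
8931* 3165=28266615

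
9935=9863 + 72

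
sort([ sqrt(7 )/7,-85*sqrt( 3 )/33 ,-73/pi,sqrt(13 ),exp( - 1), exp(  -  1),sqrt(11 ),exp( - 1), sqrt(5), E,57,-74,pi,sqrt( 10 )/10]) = [ - 74,-73/pi, - 85*sqrt(3)/33,sqrt(10)/10,exp( - 1 ), exp( - 1),exp( - 1),sqrt(7 )/7,sqrt (5),E,pi,sqrt(11),sqrt(13) , 57]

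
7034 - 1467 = 5567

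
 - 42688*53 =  - 2262464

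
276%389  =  276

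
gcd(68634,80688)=246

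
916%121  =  69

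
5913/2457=219/91 = 2.41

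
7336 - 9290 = - 1954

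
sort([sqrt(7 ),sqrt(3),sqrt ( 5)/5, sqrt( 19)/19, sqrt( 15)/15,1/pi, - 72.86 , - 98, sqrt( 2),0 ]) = [ - 98, - 72.86 , 0, sqrt( 19 ) /19 , sqrt( 15 )/15, 1/pi , sqrt(5)/5 , sqrt( 2 ),sqrt( 3),sqrt( 7)]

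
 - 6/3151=-6/3151 = - 0.00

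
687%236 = 215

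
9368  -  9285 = 83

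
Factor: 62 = 2^1 *31^1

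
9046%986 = 172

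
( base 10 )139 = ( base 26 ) 59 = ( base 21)6D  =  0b10001011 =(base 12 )b7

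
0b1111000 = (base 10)120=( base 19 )66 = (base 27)4C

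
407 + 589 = 996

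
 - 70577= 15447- 86024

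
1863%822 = 219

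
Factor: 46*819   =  37674 = 2^1*3^2*7^1 * 13^1*23^1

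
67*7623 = 510741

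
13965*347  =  4845855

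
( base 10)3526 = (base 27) 4MG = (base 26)55g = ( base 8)6706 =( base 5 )103101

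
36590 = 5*7318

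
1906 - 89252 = -87346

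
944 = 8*118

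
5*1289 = 6445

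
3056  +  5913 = 8969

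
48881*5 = 244405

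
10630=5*2126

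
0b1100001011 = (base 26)13P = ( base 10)779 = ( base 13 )47c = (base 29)QP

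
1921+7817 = 9738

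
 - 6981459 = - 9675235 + 2693776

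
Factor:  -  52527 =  - 3^1*17509^1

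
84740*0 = 0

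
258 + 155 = 413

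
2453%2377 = 76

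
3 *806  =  2418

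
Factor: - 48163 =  -48163^1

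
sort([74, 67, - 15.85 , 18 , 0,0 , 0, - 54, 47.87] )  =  [  -  54 , - 15.85, 0, 0, 0, 18,47.87,67, 74]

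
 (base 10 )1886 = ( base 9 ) 2525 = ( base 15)85B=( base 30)22Q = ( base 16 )75e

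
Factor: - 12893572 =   -  2^2*239^1*13487^1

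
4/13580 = 1/3395 = 0.00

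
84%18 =12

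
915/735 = 61/49 = 1.24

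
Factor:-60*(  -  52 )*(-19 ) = -2^4*3^1*5^1*13^1 * 19^1 = - 59280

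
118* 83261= 9824798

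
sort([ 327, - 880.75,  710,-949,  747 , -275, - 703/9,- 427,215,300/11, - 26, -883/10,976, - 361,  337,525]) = [ - 949, - 880.75, -427, - 361, - 275, - 883/10, - 703/9,- 26, 300/11, 215,327 , 337,  525,  710,747, 976] 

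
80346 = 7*11478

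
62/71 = 62/71 = 0.87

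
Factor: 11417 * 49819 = 568783523=7^3*11^1*233^1*647^1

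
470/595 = 94/119 = 0.79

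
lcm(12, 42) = 84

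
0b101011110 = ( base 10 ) 350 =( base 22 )fk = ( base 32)au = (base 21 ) ge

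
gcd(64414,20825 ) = 7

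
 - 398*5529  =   - 2200542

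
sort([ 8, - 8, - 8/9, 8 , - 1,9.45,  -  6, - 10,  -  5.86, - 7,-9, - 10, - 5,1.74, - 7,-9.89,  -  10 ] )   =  [ - 10,- 10,  -  10, - 9.89, - 9,- 8, - 7, - 7,-6, - 5.86, - 5, - 1, - 8/9, 1.74 , 8, 8, 9.45] 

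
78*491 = 38298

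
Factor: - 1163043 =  - 3^2*7^1 * 18461^1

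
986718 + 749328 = 1736046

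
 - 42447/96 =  - 14149/32  =  -442.16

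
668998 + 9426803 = 10095801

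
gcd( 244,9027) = 1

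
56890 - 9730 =47160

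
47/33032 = 47/33032= 0.00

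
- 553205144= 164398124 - 717603268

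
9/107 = 9/107= 0.08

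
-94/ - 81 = 1 + 13/81 =1.16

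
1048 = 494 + 554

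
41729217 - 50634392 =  -8905175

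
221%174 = 47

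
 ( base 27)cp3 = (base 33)8ll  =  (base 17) 1FA8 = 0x24D2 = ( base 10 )9426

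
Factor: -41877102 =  - 2^1*3^1*19^1*29^1 * 53^1*239^1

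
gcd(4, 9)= 1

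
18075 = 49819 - 31744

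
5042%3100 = 1942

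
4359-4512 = - 153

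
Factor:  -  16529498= - 2^1*8264749^1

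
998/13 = 998/13 = 76.77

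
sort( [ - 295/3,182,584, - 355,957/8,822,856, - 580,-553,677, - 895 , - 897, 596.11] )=[ - 897, - 895, - 580, - 553,  -  355, - 295/3, 957/8,182,584,596.11,677, 822 , 856]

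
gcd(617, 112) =1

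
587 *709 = 416183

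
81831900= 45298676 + 36533224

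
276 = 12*23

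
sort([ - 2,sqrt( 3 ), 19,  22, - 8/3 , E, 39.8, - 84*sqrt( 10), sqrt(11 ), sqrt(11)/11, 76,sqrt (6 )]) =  [ - 84*sqrt( 10), - 8/3, - 2,sqrt(11)/11, sqrt(3), sqrt( 6 ), E,sqrt(11 ),19, 22,  39.8,76] 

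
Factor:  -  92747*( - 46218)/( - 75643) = -2^1*3^1 * 67^( - 1)*163^1*569^1*1129^(-1)*7703^1 =- 4286580846/75643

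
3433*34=116722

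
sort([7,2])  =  [ 2,7 ]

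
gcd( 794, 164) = 2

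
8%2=0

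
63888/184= 347+5/23 = 347.22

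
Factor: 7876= 2^2 * 11^1*179^1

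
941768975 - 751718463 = 190050512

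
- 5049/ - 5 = 5049/5= 1009.80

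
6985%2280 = 145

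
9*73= 657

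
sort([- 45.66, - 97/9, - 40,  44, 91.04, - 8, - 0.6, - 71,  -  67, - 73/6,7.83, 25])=[ - 71, - 67, - 45.66, - 40,- 73/6,-97/9, - 8, - 0.6,7.83, 25,44,91.04 ] 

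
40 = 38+2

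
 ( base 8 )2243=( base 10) 1187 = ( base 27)1GQ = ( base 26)1JH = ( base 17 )41e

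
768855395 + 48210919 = 817066314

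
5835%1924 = 63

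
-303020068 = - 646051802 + 343031734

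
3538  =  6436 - 2898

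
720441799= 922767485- 202325686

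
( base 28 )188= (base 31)11O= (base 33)uq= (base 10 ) 1016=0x3f8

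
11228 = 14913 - 3685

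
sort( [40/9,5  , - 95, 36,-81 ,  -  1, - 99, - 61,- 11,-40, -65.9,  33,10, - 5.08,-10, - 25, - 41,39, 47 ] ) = [ - 99,- 95, - 81, - 65.9 , - 61 , - 41, - 40, - 25,-11,-10, - 5.08, - 1, 40/9 , 5, 10 , 33,36,  39,47] 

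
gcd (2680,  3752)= 536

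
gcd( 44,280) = 4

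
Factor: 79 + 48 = 127^1 = 127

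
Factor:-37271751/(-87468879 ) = 11^2*79^(-1 )*102677^1*369067^( - 1) = 12423917/29156293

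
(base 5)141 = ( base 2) 101110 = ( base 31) 1f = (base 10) 46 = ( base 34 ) 1C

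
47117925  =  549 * 85825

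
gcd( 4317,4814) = 1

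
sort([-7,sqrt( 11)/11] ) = [ - 7, sqrt(11 )/11]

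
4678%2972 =1706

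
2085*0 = 0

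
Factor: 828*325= 269100=2^2*3^2*5^2 *13^1*23^1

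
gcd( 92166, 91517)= 1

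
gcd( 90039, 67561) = 1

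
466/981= 466/981 = 0.48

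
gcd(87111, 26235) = 9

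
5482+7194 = 12676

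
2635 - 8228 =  - 5593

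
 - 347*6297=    - 2185059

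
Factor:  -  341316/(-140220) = 499/205 = 5^( - 1)*41^ ( - 1 ) *499^1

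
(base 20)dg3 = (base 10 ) 5523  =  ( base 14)2027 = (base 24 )9e3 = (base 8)12623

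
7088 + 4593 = 11681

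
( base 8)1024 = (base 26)kc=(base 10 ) 532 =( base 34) FM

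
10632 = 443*24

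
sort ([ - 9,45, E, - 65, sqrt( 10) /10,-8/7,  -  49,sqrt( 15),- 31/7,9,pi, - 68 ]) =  [ - 68,  -  65, - 49, -9,-31/7, - 8/7, sqrt( 10 )/10, E,pi,sqrt(15), 9,45 ] 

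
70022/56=1250 + 11/28 = 1250.39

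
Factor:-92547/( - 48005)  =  3^2* 5^( - 1)*7^1*13^1*113^1*9601^( - 1 )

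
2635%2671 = 2635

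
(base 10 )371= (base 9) 452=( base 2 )101110011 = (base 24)FB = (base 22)GJ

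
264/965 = 264/965 = 0.27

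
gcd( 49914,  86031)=9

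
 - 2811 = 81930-84741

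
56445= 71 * 795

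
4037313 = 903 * 4471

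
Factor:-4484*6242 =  - 2^3*19^1 *59^1*3121^1= - 27989128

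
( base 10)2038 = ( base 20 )51i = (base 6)13234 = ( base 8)3766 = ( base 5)31123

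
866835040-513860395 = 352974645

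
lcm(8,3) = 24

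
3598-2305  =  1293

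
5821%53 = 44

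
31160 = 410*76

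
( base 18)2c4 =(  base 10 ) 868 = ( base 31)s0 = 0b1101100100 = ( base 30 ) SS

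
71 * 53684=3811564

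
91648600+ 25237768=116886368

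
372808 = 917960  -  545152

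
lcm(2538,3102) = 27918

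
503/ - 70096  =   - 1 + 69593/70096 = - 0.01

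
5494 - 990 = 4504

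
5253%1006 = 223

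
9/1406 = 9/1406 = 0.01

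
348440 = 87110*4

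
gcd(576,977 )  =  1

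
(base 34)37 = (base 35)34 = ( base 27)41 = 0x6d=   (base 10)109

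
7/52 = 7/52 =0.13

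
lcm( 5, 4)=20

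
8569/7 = 8569/7 = 1224.14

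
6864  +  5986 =12850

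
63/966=3/46 = 0.07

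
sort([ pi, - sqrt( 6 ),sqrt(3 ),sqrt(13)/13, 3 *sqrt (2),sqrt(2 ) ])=[ - sqrt( 6 ), sqrt(13)/13,sqrt( 2),sqrt(3), pi , 3*sqrt( 2 )] 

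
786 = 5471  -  4685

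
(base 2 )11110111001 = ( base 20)4IH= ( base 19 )591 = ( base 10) 1977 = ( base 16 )7b9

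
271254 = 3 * 90418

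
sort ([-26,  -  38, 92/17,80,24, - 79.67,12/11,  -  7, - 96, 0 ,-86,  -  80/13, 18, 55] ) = [ - 96 , - 86, - 79.67,- 38 , - 26,- 7,  -  80/13  ,  0, 12/11, 92/17, 18, 24, 55,80] 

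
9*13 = 117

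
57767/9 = 57767/9  =  6418.56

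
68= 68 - 0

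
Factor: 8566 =2^1*4283^1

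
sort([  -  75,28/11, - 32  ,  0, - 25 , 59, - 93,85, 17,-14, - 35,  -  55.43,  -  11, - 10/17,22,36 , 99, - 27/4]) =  [- 93, - 75, - 55.43,  -  35, - 32, - 25, - 14, - 11, - 27/4, - 10/17, 0,28/11,17,22,36, 59,  85 , 99]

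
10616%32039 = 10616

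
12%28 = 12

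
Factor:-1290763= -283^1 * 4561^1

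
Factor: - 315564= - 2^2*3^1*26297^1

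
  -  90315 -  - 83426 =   -  6889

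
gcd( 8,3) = 1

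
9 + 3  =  12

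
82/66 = 1 + 8/33 = 1.24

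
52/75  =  52/75   =  0.69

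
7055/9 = 783 + 8/9  =  783.89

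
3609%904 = 897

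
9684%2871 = 1071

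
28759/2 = 28759/2 = 14379.50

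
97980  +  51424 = 149404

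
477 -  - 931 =1408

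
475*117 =55575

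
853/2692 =853/2692 = 0.32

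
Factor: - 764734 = -2^1 * 137^1*2791^1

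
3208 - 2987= 221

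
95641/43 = 95641/43=2224.21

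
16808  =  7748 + 9060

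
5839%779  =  386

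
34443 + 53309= 87752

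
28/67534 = 14/33767 = 0.00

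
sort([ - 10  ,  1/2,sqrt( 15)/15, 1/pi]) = [ - 10,sqrt ( 15 )/15,1/pi, 1/2]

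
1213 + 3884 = 5097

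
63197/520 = 121 + 277/520 = 121.53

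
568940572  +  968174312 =1537114884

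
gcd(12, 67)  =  1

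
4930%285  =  85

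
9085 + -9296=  - 211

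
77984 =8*9748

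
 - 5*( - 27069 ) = 135345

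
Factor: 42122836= 2^2  *7^1 * 277^1 *5431^1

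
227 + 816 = 1043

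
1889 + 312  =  2201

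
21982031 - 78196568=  - 56214537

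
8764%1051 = 356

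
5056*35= 176960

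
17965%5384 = 1813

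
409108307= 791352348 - 382244041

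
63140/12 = 15785/3 =5261.67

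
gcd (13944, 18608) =8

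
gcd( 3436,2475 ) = 1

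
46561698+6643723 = 53205421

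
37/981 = 37/981 = 0.04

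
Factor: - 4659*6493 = -3^1*43^1*151^1*1553^1 = - 30250887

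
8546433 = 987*8659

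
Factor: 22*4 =2^3*11^1 = 88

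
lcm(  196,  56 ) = 392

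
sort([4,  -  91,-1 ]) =[ -91, - 1,4]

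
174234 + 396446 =570680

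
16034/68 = 8017/34 = 235.79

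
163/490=163/490= 0.33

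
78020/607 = 78020/607 = 128.53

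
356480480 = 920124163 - 563643683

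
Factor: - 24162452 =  - 2^2*19^2*29^1*577^1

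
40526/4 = 20263/2 = 10131.50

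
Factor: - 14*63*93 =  - 2^1*3^3*7^2 * 31^1 = - 82026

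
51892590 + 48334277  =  100226867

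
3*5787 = 17361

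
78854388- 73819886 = 5034502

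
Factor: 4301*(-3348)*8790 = -126573784920 = -2^3*3^4*5^1* 11^1*17^1*23^1*31^1 *293^1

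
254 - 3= 251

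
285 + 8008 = 8293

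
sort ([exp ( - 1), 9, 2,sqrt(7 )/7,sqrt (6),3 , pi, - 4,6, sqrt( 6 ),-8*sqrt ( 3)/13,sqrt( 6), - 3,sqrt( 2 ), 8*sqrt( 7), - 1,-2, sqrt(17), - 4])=[ - 4, - 4, - 3, - 2,- 8*sqrt(3) /13  , - 1, exp ( - 1 ), sqrt(7)/7, sqrt(2),  2,sqrt (6 ), sqrt(6 ) , sqrt(  6 ),  3,pi , sqrt( 17),6, 9, 8*sqrt ( 7 )]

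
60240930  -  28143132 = 32097798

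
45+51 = 96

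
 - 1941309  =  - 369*5261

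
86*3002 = 258172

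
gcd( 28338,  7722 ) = 6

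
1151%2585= 1151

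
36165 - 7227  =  28938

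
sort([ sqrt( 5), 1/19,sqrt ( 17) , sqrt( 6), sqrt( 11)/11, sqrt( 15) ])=[1/19,  sqrt(11)/11,sqrt( 5),sqrt( 6),  sqrt(15 ),sqrt(17)] 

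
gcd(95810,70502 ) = 2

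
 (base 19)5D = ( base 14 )7A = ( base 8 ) 154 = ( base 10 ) 108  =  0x6C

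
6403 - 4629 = 1774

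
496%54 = 10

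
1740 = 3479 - 1739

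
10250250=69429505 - 59179255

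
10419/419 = 24 + 363/419= 24.87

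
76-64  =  12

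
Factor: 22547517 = 3^1*2441^1*3079^1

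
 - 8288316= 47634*( - 174)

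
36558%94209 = 36558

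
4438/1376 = 3+ 155/688 = 3.23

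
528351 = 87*6073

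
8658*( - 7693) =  - 66605994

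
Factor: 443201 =11^1 * 43^1 * 937^1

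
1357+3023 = 4380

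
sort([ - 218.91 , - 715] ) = [ - 715,-218.91]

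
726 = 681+45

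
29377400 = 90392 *325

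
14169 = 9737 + 4432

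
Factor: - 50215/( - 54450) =83/90= 2^ ( - 1 ) * 3^(  -  2)*5^( - 1 )  *  83^1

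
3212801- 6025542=  -  2812741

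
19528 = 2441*8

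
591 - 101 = 490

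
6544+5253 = 11797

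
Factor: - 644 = - 2^2 * 7^1*23^1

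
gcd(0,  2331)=2331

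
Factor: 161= 7^1*23^1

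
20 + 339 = 359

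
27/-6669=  - 1 + 246/247 = -0.00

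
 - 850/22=  -  39 + 4/11=-38.64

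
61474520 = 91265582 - 29791062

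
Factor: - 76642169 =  - 61^1*1256429^1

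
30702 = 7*4386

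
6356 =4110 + 2246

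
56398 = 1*56398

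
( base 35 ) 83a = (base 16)26BB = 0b10011010111011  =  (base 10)9915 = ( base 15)2E10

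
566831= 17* 33343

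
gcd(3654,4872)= 1218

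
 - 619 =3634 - 4253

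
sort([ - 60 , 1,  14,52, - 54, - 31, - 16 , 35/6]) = [ - 60, - 54, - 31 , - 16,1 , 35/6 , 14, 52 ]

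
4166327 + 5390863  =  9557190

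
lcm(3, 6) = 6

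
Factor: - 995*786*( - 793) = 2^1*3^1*5^1  *  13^1*61^1*131^1*199^1 = 620181510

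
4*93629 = 374516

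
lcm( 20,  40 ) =40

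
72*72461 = 5217192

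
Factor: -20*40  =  -800 = - 2^5*5^2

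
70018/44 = 1591  +  7/22 = 1591.32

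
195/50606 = 195/50606 = 0.00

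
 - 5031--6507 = 1476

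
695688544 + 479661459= 1175350003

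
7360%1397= 375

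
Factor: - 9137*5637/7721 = -51505269/7721 = - 3^1*7^( -1)  *1103^ ( - 1)*1879^1 *9137^1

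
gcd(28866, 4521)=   3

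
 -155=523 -678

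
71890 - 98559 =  - 26669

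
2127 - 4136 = -2009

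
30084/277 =108  +  168/277 = 108.61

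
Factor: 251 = 251^1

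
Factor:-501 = -3^1*167^1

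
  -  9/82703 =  - 1 + 82694/82703 = - 0.00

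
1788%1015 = 773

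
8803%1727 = 168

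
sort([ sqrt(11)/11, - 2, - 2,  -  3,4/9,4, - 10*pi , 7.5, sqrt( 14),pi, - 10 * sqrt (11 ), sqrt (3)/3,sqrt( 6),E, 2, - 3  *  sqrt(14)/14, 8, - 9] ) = [ - 10*sqrt (11 ), - 10 * pi,-9, - 3, - 2,  -  2, - 3*sqrt( 14 ) /14, sqrt(11)/11, 4/9,sqrt( 3 )/3, 2,sqrt(6 ), E, pi,sqrt(14), 4, 7.5 , 8 ]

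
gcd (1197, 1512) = 63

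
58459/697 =83  +  608/697 = 83.87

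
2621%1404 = 1217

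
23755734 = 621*38254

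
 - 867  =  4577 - 5444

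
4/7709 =4/7709 = 0.00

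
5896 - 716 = 5180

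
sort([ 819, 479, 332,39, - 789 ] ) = [-789,39, 332, 479,819]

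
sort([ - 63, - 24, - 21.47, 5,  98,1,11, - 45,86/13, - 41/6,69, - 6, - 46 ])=[ - 63 , - 46, - 45, - 24, - 21.47, - 41/6, - 6, 1, 5,86/13, 11,69, 98] 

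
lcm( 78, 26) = 78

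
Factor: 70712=2^3 * 8839^1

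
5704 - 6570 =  - 866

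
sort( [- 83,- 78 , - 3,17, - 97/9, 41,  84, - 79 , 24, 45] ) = [ - 83, - 79,  -  78,  -  97/9,  -  3, 17,  24, 41, 45,84 ]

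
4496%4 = 0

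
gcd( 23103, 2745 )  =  9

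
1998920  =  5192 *385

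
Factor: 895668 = 2^2*3^1*101^1*739^1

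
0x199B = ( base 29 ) 7n1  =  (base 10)6555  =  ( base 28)8A3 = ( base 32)6CR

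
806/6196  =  403/3098 =0.13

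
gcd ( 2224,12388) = 4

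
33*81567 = 2691711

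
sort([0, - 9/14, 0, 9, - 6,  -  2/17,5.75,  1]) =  [ - 6, - 9/14, - 2/17, 0, 0, 1,5.75,  9]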